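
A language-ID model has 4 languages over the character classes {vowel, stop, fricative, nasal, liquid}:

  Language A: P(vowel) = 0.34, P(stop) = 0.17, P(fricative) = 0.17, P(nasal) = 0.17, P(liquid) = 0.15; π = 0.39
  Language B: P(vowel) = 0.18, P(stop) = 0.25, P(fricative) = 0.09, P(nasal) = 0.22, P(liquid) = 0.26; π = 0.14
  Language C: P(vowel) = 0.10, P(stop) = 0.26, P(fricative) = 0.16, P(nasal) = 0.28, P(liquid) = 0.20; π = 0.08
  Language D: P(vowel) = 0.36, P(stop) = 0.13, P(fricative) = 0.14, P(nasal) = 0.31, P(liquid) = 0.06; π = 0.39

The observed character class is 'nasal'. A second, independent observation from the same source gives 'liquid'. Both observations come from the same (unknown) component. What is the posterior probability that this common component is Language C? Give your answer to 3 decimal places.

The responsibility of component k is π_k f_k(x) divided by Σ_j π_j f_j(x).
Since both observations come from the same component, the likelihood for component k is f_k(x₁)·f_k(x₂).
  p_A = [P(nasal | comp) = 0.17] × [0.15] = 0.0255
  p_B = [P(nasal | comp) = 0.22] × [0.26] = 0.0572
  p_C = [P(nasal | comp) = 0.28] × [0.2] = 0.056
  p_D = [P(nasal | comp) = 0.31] × [0.06] = 0.0186
Prior × likelihood for each component:
  π_A·p_A = 0.39 × 0.0255 = 0.009945
  π_B·p_B = 0.14 × 0.0572 = 0.008008
  π_C·p_C = 0.08 × 0.056 = 0.00448
  π_D·p_D = 0.39 × 0.0186 = 0.007254
Normaliser: 0.009945 + 0.008008 + 0.00448 + 0.007254 = 0.029687
Responsibility of Language C: 0.00448 / 0.029687 ≈ 0.151

0.151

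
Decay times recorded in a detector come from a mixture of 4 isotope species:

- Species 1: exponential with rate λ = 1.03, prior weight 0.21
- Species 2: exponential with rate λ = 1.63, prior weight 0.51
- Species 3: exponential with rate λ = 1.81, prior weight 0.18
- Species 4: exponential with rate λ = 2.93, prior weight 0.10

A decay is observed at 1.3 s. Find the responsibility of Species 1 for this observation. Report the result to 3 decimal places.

By Bayes' theorem, P(k | x) = w_k f_k(x) / Σ_j w_j f_j(x).
Component likelihoods at x = 1.3 s:
  f_1 = 1.03·e^(−1.03·1.3) = 1.03·e^(−1.3390) = 0.269971
  f_2 = 1.63·e^(−1.63·1.3) = 1.63·e^(−2.1190) = 0.195847
  f_3 = 1.81·e^(−1.81·1.3) = 1.81·e^(−2.3530) = 0.172101
  f_4 = 2.93·e^(−2.93·1.3) = 2.93·e^(−3.8090) = 0.0649591
Multiply by the mixture weights:
  w_1·f_1 = 0.21 × 0.269971 = 0.0566939
  w_2·f_2 = 0.51 × 0.195847 = 0.0998821
  w_3·f_3 = 0.18 × 0.172101 = 0.0309782
  w_4·f_4 = 0.10 × 0.0649591 = 0.00649591
Sum: 0.0566939 + 0.0998821 + 0.0309782 + 0.00649591 = 0.19405
Responsibility of Species 1: 0.0566939 / 0.19405 ≈ 0.292

0.292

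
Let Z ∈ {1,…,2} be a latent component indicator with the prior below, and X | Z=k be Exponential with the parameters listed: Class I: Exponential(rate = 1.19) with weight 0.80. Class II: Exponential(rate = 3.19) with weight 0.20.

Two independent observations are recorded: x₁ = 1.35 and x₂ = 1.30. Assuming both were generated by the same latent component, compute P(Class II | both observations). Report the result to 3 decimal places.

0.009

Apply Bayes' rule: the posterior for each component is proportional to its prior times its likelihood at x.
Since both observations come from the same component, the likelihood for component k is f_k(x₁)·f_k(x₂).
  L_I = [1.19·e^(−1.19·1.35) = 1.19·e^(−1.6065) = 0.2387] × [0.253334] = 0.0604709
  L_II = [3.19·e^(−3.19·1.35) = 3.19·e^(−4.3065) = 0.0430033] × [0.0504396] = 0.00216907
Weight by the priors:
  w_I·L_I = 0.80 × 0.0604709 = 0.0483767
  w_II·L_II = 0.20 × 0.00216907 = 0.000433813
Evidence: 0.0483767 + 0.000433813 = 0.0488105
P(Class II | data) ≈ 0.009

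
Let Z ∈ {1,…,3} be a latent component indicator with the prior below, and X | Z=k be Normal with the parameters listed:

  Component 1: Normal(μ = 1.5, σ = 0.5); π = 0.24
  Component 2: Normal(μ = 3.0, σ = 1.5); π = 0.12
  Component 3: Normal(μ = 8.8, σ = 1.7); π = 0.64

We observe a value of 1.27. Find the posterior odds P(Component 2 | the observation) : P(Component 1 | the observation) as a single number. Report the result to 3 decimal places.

0.095

The posterior odds equal the prior odds times the likelihood ratio: (π_i/π_j)·(f_i(x)/f_j(x)).
Normal densities:
  L_1 = (1/(0.5·√(2π)))·exp(−(1.27−1.5)²/(2·0.5²)) = 0.797885·exp(-0.10580) = 0.717781
  L_2 = (1/(1.5·√(2π)))·exp(−(1.27−3.0)²/(2·1.5²)) = 0.265962·exp(-0.66509) = 0.136765
  L_3 = (1/(1.7·√(2π)))·exp(−(1.27−8.8)²/(2·1.7²)) = 0.234672·exp(-9.80984) = 1.28855e-05
Posterior odds = (π_2·L_2) / (π_1·L_1) = (0.12·0.136765) / (0.24·0.717781) = 0.0164118 / 0.172267 ≈ 0.095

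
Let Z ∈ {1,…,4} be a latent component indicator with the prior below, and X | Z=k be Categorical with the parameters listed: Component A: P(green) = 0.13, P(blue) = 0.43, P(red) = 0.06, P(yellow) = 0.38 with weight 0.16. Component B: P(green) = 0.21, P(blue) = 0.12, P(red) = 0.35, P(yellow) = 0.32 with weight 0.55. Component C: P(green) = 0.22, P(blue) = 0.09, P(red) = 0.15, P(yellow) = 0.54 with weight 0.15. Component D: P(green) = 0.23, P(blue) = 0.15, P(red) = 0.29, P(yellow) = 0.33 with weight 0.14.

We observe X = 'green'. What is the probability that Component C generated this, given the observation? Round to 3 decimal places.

The responsibility of component k is π_k f_k(x) divided by Σ_j π_j f_j(x).
Evaluate each component's likelihood at the observed value:
  p_A = 0.13
  p_B = 0.21
  p_C = 0.22
  p_D = 0.23
Prior × likelihood for each component:
  π_A·p_A = 0.16 × 0.13 = 0.0208
  π_B·p_B = 0.55 × 0.21 = 0.1155
  π_C·p_C = 0.15 × 0.22 = 0.033
  π_D·p_D = 0.14 × 0.23 = 0.0322
Evidence: 0.0208 + 0.1155 + 0.033 + 0.0322 = 0.2015
Responsibility of Component C: 0.033 / 0.2015 ≈ 0.164

0.164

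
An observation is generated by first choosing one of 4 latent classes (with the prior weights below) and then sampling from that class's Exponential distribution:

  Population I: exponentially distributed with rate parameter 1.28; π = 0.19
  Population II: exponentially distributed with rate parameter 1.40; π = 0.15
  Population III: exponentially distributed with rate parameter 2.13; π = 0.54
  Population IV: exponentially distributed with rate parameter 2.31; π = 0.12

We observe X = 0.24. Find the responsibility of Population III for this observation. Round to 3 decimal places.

Posterior ∝ prior × likelihood, so P(k | x) ∝ π_k f_k(x); normalise over all components.
Exponential densities:
  p_I = 1.28·e^(−1.28·0.24) = 1.28·e^(−0.3072) = 0.941444
  p_II = 1.40·e^(−1.40·0.24) = 1.40·e^(−0.3360) = 1.00047
  p_III = 2.13·e^(−2.13·0.24) = 2.13·e^(−0.5112) = 1.27752
  p_IV = 2.31·e^(−2.31·0.24) = 2.31·e^(−0.5544) = 1.3269
Multiply by the mixture weights:
  π_I·p_I = 0.19 × 0.941444 = 0.178874
  π_II·p_II = 0.15 × 1.00047 = 0.150071
  π_III·p_III = 0.54 × 1.27752 = 0.689862
  π_IV·p_IV = 0.12 × 1.3269 = 0.159228
Normaliser: 0.178874 + 0.150071 + 0.689862 + 0.159228 = 1.17804
Responsibility of Population III: 0.689862 / 1.17804 ≈ 0.586

0.586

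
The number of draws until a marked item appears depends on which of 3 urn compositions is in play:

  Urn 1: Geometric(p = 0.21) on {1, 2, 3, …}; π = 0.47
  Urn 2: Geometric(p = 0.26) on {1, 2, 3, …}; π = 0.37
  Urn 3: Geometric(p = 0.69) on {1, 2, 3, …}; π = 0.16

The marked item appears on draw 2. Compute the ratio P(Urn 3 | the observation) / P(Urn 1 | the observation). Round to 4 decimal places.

Since P(k|x) ∝ π_k f_k(x), the posterior odds are π_i f_i(x) / (π_j f_j(x)).
Component likelihoods at x = 2:
  L_1 = 0.21·(1−0.21)^1 = 0.21·0.79 = 0.1659
  L_2 = 0.26·(1−0.26)^1 = 0.26·0.74 = 0.1924
  L_3 = 0.69·(1−0.69)^1 = 0.69·0.31 = 0.2139
Odds = (0.16/0.47) × (0.2139/0.1659) = 0.340426 × 1.28933 ≈ 0.4389

0.4389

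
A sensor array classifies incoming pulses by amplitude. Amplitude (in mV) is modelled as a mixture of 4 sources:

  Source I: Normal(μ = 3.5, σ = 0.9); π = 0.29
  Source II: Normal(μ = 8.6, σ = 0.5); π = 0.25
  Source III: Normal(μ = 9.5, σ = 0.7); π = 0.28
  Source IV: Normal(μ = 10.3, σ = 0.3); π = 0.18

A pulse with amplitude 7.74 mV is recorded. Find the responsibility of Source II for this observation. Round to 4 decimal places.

Apply Bayes' rule: the posterior for each component is proportional to its prior times its likelihood at x.
Normal densities:
  f_I = (1/(0.9·√(2π)))·exp(−(7.74−3.5)²/(2·0.9²)) = 0.443269·exp(-11.09728) = 6.71705e-06
  f_II = (1/(0.5·√(2π)))·exp(−(7.74−8.6)²/(2·0.5²)) = 0.797885·exp(-1.47920) = 0.181774
  f_III = (1/(0.7·√(2π)))·exp(−(7.74−9.5)²/(2·0.7²)) = 0.569918·exp(-3.16082) = 0.0241594
  f_IV = (1/(0.3·√(2π)))·exp(−(7.74−10.3)²/(2·0.3²)) = 1.329808·exp(-36.40889) = 2.04932e-16
Unnormalised posteriors:
  w_I·f_I = 0.29 × 6.71705e-06 = 1.94794e-06
  w_II·f_II = 0.25 × 0.181774 = 0.0454435
  w_III·f_III = 0.28 × 0.0241594 = 0.00676464
  w_IV·f_IV = 0.18 × 2.04932e-16 = 3.68877e-17
Sum: 1.94794e-06 + 0.0454435 + 0.00676464 + 3.68877e-17 = 0.0522101
P(Source II | the observation) ≈ 0.8704

0.8704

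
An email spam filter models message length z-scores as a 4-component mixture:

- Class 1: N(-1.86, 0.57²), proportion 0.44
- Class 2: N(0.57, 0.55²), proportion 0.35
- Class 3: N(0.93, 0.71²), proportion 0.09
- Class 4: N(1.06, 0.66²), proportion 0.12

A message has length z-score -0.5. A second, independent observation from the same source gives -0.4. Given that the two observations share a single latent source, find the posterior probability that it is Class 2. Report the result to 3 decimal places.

P(component k | x) = π_k·f_k(x) / marginal(x), where marginal(x) = Σ_j π_j·f_j(x).
Since both observations come from the same component, the likelihood for component k is f_k(x₁)·f_k(x₂).
  p_1 = [(1/(0.57·√(2π)))·exp(−(-0.5−-1.86)²/(2·0.57²)) = 0.699899·exp(-2.84641) = 0.0406306] × [0.0263256] = 0.00106962
  p_2 = [(1/(0.55·√(2π)))·exp(−(-0.5−0.57)²/(2·0.55²)) = 0.725350·exp(-1.89240) = 0.109318] × [0.153154] = 0.0167425
  p_3 = [(1/(0.71·√(2π)))·exp(−(-0.5−0.93)²/(2·0.71²)) = 0.561891·exp(-2.02827) = 0.0739241] × [0.0972023] = 0.00718559
  p_4 = [(1/(0.66·√(2π)))·exp(−(-0.5−1.06)²/(2·0.66²)) = 0.604458·exp(-2.79339) = 0.037001] × [0.0523312] = 0.0019363
Unnormalised posteriors:
  π_1·p_1 = 0.44 × 0.00106962 = 0.000470635
  π_2·p_2 = 0.35 × 0.0167425 = 0.00585987
  π_3·p_3 = 0.09 × 0.00718559 = 0.000646703
  π_4·p_4 = 0.12 × 0.0019363 = 0.000232356
Normaliser: 0.000470635 + 0.00585987 + 0.000646703 + 0.000232356 = 0.00720956
Responsibility of Class 2: 0.00585987 / 0.00720956 ≈ 0.813

0.813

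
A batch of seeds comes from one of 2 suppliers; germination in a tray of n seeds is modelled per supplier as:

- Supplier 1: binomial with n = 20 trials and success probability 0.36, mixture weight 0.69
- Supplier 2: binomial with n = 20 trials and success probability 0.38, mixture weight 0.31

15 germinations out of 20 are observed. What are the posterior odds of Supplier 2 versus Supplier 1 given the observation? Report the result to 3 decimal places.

Posterior odds = (π_i f_i(x)) / (π_j f_j(x)); the normalising sum cancels.
Binomial probabilities:
  L_1 = 0.000368028
  L_2 = 0.000706572
0.000219037 / 0.000253939 ≈ 0.863

0.863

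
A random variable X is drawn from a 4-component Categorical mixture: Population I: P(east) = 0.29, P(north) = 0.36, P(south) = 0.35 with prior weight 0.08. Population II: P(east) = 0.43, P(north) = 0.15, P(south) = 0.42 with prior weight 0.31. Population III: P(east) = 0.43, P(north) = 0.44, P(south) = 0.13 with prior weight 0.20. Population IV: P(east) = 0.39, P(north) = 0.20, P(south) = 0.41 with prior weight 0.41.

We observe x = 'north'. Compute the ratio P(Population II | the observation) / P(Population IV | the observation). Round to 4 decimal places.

0.5671

The posterior odds equal the prior odds times the likelihood ratio: (π_i/π_j)·(f_i(x)/f_j(x)).
Component likelihoods at x = 'north':
  f_I = P(north | comp) = 0.36
  f_II = P(north | comp) = 0.15
  f_III = P(north | comp) = 0.44
  f_IV = P(north | comp) = 0.20
Odds = (0.31/0.41) × (0.15/0.2) = 0.756098 × 0.75 ≈ 0.5671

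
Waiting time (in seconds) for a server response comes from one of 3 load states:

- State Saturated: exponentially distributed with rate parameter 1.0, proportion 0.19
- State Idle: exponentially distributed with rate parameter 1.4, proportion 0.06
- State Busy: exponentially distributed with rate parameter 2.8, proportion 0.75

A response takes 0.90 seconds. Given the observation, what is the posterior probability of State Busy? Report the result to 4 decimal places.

0.6257

Apply Bayes' rule: the posterior for each component is proportional to its prior times its likelihood at x.
Exponential densities:
  p_Saturated = 1.0·e^(−1.0·0.90) = 1.0·e^(−0.9000) = 0.40657
  p_Idle = 1.4·e^(−1.4·0.90) = 1.4·e^(−1.2600) = 0.397116
  p_Busy = 2.8·e^(−2.8·0.90) = 2.8·e^(−2.5200) = 0.225287
Prior × likelihood for each component:
  P(Z=Saturated)·p_Saturated = 0.19 × 0.40657 = 0.0772482
  P(Z=Idle)·p_Idle = 0.06 × 0.397116 = 0.0238269
  P(Z=Busy)·p_Busy = 0.75 × 0.225287 = 0.168965
Sum: 0.0772482 + 0.0238269 + 0.168965 = 0.27004
P(State Busy | 0.90 seconds) ≈ 0.6257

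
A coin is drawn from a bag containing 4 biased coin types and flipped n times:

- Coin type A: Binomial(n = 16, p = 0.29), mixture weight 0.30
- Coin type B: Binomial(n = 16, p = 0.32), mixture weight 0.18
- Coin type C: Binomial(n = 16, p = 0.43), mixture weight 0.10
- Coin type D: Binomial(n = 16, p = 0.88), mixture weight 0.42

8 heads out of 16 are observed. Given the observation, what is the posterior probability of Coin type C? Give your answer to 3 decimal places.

0.409

By Bayes' theorem, P(k | x) = π_k f_k(x) / Σ_j π_j f_j(x).
Binomial probabilities:
  L_A = 0.0415747
  L_B = 0.0646919
  L_C = 0.16762
  L_D = 0.000199017
Unnormalised posteriors:
  π_A·L_A = 0.30 × 0.0415747 = 0.0124724
  π_B·L_B = 0.18 × 0.0646919 = 0.0116445
  π_C·L_C = 0.10 × 0.16762 = 0.016762
  π_D·L_D = 0.42 × 0.000199017 = 8.35871e-05
Evidence: 0.0124724 + 0.0116445 + 0.016762 + 8.35871e-05 = 0.0409625
Responsibility of Coin type C: 0.016762 / 0.0409625 ≈ 0.409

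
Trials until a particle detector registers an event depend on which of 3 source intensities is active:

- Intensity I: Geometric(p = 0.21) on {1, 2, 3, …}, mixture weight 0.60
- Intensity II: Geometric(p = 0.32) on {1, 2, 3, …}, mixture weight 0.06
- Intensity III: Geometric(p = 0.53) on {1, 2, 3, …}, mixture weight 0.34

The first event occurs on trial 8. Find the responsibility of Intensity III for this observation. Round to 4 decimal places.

0.0346

Apply Bayes' rule: the posterior for each component is proportional to its prior times its likelihood at x.
Component likelihoods at x = 8:
  L_I = 0.21·(1−0.21)^7 = 0.21·0.192039 = 0.0403282
  L_II = 0.32·(1−0.32)^7 = 0.32·0.0672299 = 0.0215136
  L_III = 0.53·(1−0.53)^7 = 0.53·0.00506623 = 0.0026851
Multiply by the mixture weights:
  π_I·L_I = 0.60 × 0.0403282 = 0.0241969
  π_II·L_II = 0.06 × 0.0215136 = 0.00129081
  π_III·L_III = 0.34 × 0.0026851 = 0.000912935
Marginal: 0.0241969 + 0.00129081 + 0.000912935 = 0.0264007
So the posterior for Intensity III is 0.000912935 / 0.0264007 ≈ 0.0346.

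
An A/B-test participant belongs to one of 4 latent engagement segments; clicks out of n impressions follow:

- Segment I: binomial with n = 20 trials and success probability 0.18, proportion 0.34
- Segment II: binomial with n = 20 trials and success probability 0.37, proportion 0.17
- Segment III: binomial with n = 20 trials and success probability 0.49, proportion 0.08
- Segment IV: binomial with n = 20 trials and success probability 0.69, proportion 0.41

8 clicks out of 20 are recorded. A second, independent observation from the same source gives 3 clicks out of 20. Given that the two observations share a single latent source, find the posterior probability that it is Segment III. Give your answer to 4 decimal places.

0.0089

P(component k | x) = w_k·f_k(x) / marginal(x), where marginal(x) = Σ_j w_j·f_j(x).
Since both observations come from the same component, the likelihood for component k is f_k(x₁)·f_k(x₂).
  f_I = [C(20,8)·0.18^8·0.82^12 = 125970·1.102e-06·0.0924201 = 0.0128296] × [0.227802] = 0.00292261
  f_II = [C(20,8)·0.37^8·0.63^12 = 125970·0.000351248·0.00390919 = 0.172969] × [0.0224026] = 0.00387496
  f_III = [C(20,8)·0.49^8·0.51^12 = 125970·0.00332329·0.000309629 = 0.129622] × [0.0014328] = 0.000185722
  f_IV = [C(20,8)·0.69^8·0.31^12 = 125970·0.0513798·7.87663e-07 = 0.005098] × [8.44502e-07] = 4.30528e-09
Prior × likelihood for each component:
  w_I·f_I = 0.34 × 0.00292261 = 0.000993688
  w_II·f_II = 0.17 × 0.00387496 = 0.000658743
  w_III·f_III = 0.08 × 0.000185722 = 1.48578e-05
  w_IV·f_IV = 0.41 × 4.30528e-09 = 1.76516e-09
Denominator: 0.000993688 + 0.000658743 + 1.48578e-05 + 1.76516e-09 = 0.00166729
So the posterior for Segment III is 1.48578e-05 / 0.00166729 ≈ 0.0089.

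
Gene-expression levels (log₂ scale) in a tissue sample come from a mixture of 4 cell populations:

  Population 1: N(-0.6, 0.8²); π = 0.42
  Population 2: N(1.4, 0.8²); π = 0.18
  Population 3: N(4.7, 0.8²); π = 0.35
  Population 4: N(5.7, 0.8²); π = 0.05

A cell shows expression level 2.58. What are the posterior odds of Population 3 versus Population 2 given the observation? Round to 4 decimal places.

0.1723

Only the two components matter; the odds are (π_i f_i(x)) / (π_j f_j(x)).
Evaluate each component's likelihood at the observed value:
  L_1 = (1/(0.8·√(2π)))·exp(−(2.58−-0.6)²/(2·0.8²)) = 0.498678·exp(-7.90031) = 0.000184824
  L_2 = (1/(0.8·√(2π)))·exp(−(2.58−1.4)²/(2·0.8²)) = 0.498678·exp(-1.08781) = 0.168031
  L_3 = (1/(0.8·√(2π)))·exp(−(2.58−4.7)²/(2·0.8²)) = 0.498678·exp(-3.51125) = 0.0148903
  L_4 = (1/(0.8·√(2π)))·exp(−(2.58−5.7)²/(2·0.8²)) = 0.498678·exp(-7.60500) = 0.000248319
0.00521161 / 0.0302456 ≈ 0.1723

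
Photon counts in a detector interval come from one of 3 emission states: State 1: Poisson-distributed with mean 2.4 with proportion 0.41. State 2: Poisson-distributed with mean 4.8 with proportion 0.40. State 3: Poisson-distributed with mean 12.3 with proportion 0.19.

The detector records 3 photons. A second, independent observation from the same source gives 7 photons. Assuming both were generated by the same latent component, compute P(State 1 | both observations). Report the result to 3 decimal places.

0.108

P(component k | x) = π_k·f_k(x) / marginal(x), where marginal(x) = Σ_j π_j·f_j(x).
Since both observations come from the same component, the likelihood for component k is f_k(x₁)·f_k(x₂).
  p_1 = [0.209014] × [0.00825546] = 0.00172551
  p_2 = [0.151691] × [0.0958616] = 0.0145413
  p_3 = [0.0014117] × [0.0384665] = 5.43032e-05
Multiply by the mixture weights:
  π_1·p_1 = 0.41 × 0.00172551 = 0.000707459
  π_2·p_2 = 0.40 × 0.0145413 = 0.00581652
  π_3·p_3 = 0.19 × 5.43032e-05 = 1.03176e-05
Normaliser: 0.000707459 + 0.00581652 + 1.03176e-05 = 0.0065343
P(State 1 | x₁,x₂) = 0.000707459 / 0.0065343 ≈ 0.108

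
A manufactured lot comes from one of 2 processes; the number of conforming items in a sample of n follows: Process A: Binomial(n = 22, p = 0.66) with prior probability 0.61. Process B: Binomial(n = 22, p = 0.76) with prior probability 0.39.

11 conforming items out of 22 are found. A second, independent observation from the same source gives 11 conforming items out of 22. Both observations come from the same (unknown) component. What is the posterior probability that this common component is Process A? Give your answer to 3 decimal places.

Apply Bayes' rule: the posterior for each component is proportional to its prior times its likelihood at x.
Since both observations come from the same component, the likelihood for component k is f_k(x₁)·f_k(x₂).
  L_A = [0.0512515] × [0.0512515] = 0.00262672
  L_B = [0.00524479] × [0.00524479] = 2.75079e-05
Prior × likelihood for each component:
  P(Z=A)·L_A = 0.61 × 0.00262672 = 0.0016023
  P(Z=B)·L_B = 0.39 × 2.75079e-05 = 1.07281e-05
Marginal: 0.0016023 + 1.07281e-05 = 0.00161302
P(Process A | x) = 0.0016023 / 0.00161302 ≈ 0.993

0.993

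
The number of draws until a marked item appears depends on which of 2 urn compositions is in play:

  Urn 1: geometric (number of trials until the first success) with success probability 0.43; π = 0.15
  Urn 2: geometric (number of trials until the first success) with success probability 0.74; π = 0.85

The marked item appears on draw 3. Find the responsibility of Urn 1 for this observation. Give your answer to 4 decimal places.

0.3301

By Bayes' theorem, P(k | x) = π_k f_k(x) / Σ_j π_j f_j(x).
Evaluate each component's likelihood at the observed value:
  L_1 = 0.139707
  L_2 = 0.050024
Multiply by the mixture weights:
  π_1·L_1 = 0.15 × 0.139707 = 0.0209561
  π_2·L_2 = 0.85 × 0.050024 = 0.0425204
Normaliser: 0.0209561 + 0.0425204 = 0.0634765
Responsibility of Urn 1: 0.0209561 / 0.0634765 ≈ 0.3301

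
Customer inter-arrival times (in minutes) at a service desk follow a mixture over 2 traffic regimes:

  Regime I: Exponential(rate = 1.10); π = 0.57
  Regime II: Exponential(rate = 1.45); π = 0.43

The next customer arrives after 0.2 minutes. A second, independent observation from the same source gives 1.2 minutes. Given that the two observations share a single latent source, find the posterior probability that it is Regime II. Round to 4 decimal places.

0.4454

By Bayes' theorem, P(k | x) = w_k f_k(x) / Σ_j w_j f_j(x).
Since both observations come from the same component, the likelihood for component k is f_k(x₁)·f_k(x₂).
  p_I = [1.10·e^(−1.10·0.2) = 1.10·e^(−0.2200) = 0.882771] × [0.293849] = 0.259401
  p_II = [1.45·e^(−1.45·0.2) = 1.45·e^(−0.2900) = 1.08498] × [0.254505] = 0.276133
Unnormalised posteriors:
  w_I·p_I = 0.57 × 0.259401 = 0.147859
  w_II·p_II = 0.43 × 0.276133 = 0.118737
Evidence: 0.147859 + 0.118737 = 0.266596
P(Regime II | data) = 0.118737 / 0.266596 ≈ 0.4454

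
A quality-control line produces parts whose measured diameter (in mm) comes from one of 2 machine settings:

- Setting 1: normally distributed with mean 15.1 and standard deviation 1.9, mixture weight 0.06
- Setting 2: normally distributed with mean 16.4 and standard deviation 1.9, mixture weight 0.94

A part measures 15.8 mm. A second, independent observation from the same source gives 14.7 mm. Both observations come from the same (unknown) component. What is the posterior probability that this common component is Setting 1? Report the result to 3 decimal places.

0.084

Posterior ∝ prior × likelihood, so P(k | x) ∝ P(Z=k) f_k(x); normalise over all components.
Since both observations come from the same component, the likelihood for component k is f_k(x₁)·f_k(x₂).
  L_1 = [(1/(1.9·√(2π)))·exp(−(15.8−15.1)²/(2·1.9²)) = 0.209970·exp(-0.06787) = 0.196192] × [0.205368] = 0.0402916
  L_2 = [(1/(1.9·√(2π)))·exp(−(15.8−16.4)²/(2·1.9²)) = 0.209970·exp(-0.04986) = 0.199757] × [0.140708] = 0.0281074
Multiply by the mixture weights:
  P(Z=1)·L_1 = 0.06 × 0.0402916 = 0.0024175
  P(Z=2)·L_2 = 0.94 × 0.0281074 = 0.0264209
Marginal: 0.0024175 + 0.0264209 = 0.0288384
Responsibility of Setting 1: 0.0024175 / 0.0288384 ≈ 0.084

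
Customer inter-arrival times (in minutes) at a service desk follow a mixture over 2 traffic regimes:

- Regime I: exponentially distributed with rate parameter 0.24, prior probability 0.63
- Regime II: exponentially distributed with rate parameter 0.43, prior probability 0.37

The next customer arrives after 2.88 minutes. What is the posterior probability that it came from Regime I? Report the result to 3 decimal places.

0.622

P(component k | x) = π_k·f_k(x) / marginal(x), where marginal(x) = Σ_j π_j·f_j(x).
Component likelihoods at x = 2.88 minutes:
  p_I = 0.120234
  p_II = 0.124634
Unnormalised posteriors:
  π_I·p_I = 0.63 × 0.120234 = 0.0757474
  π_II·p_II = 0.37 × 0.124634 = 0.0461148
Evidence: 0.0757474 + 0.0461148 = 0.121862
P(Regime I | 2.88 minutes) ≈ 0.622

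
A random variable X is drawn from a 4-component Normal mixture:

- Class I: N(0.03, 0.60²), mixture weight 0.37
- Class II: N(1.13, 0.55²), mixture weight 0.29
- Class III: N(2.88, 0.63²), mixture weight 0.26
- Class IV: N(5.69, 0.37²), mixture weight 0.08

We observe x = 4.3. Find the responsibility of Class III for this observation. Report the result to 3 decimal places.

0.994

The responsibility of component k is P(Z=k) f_k(x) divided by Σ_j P(Z=j) f_j(x).
Component likelihoods at x = 4.3:
  p_I = (1/(0.60·√(2π)))·exp(−(4.3−0.03)²/(2·0.60²)) = 0.664904·exp(-25.32347) = 6.68212e-12
  p_II = (1/(0.55·√(2π)))·exp(−(4.3−1.13)²/(2·0.55²)) = 0.725350·exp(-16.60975) = 4.43633e-08
  p_III = (1/(0.63·√(2π)))·exp(−(4.3−2.88)²/(2·0.63²)) = 0.633242·exp(-2.54019) = 0.0499322
  p_IV = (1/(0.37·√(2π)))·exp(−(4.3−5.69)²/(2·0.37²)) = 1.078222·exp(-7.05661) = 0.000929097
Unnormalised posteriors:
  P(Z=I)·p_I = 0.37 × 6.68212e-12 = 2.47239e-12
  P(Z=II)·p_II = 0.29 × 4.43633e-08 = 1.28654e-08
  P(Z=III)·p_III = 0.26 × 0.0499322 = 0.0129824
  P(Z=IV)·p_IV = 0.08 × 0.000929097 = 7.43278e-05
Sum: 2.47239e-12 + 1.28654e-08 + 0.0129824 + 7.43278e-05 = 0.0130567
So the posterior for Class III is 0.0129824 / 0.0130567 ≈ 0.994.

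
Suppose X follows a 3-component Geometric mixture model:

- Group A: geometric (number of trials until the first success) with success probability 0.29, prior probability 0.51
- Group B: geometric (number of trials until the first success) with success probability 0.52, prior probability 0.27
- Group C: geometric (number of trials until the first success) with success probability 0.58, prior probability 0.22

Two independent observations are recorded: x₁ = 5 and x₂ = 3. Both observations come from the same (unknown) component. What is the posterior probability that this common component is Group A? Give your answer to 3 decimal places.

Apply Bayes' rule: the posterior for each component is proportional to its prior times its likelihood at x.
Since both observations come from the same component, the likelihood for component k is f_k(x₁)·f_k(x₂).
  p_A = [0.29·(1−0.29)^4 = 0.29·0.254117 = 0.0736939] × [0.146189] = 0.0107732
  p_B = [0.52·(1−0.52)^4 = 0.52·0.0530842 = 0.0276038] × [0.119808] = 0.00330715
  p_C = [0.58·(1−0.58)^4 = 0.58·0.031117 = 0.0180478] × [0.102312] = 0.00184651
Weight by the priors:
  π_A·p_A = 0.51 × 0.0107732 = 0.00549435
  π_B·p_B = 0.27 × 0.00330715 = 0.000892931
  π_C·p_C = 0.22 × 0.00184651 = 0.000406232
Normaliser: 0.00549435 + 0.000892931 + 0.000406232 = 0.00679351
Responsibility of Group A: 0.00549435 / 0.00679351 ≈ 0.809

0.809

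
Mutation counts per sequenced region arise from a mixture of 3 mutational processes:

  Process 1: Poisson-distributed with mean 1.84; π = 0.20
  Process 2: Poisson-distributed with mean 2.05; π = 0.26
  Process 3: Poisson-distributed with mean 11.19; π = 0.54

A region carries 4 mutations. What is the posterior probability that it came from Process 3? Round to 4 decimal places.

P(component k | x) = w_k·f_k(x) / marginal(x), where marginal(x) = Σ_j w_j·f_j(x).
Poisson probabilities:
  f_1 = e^(−1.84)·1.84^4/4! = 0.0758505
  f_2 = e^(−2.05)·2.05^4/4! = 0.0947328
  f_3 = e^(−11.19)·11.19^4/4! = 0.00902306
Unnormalised posteriors:
  w_1·f_1 = 0.20 × 0.0758505 = 0.0151701
  w_2·f_2 = 0.26 × 0.0947328 = 0.0246305
  w_3·f_3 = 0.54 × 0.00902306 = 0.00487245
Marginal: 0.0151701 + 0.0246305 + 0.00487245 = 0.0446731
Responsibility of Process 3: 0.00487245 / 0.0446731 ≈ 0.1091

0.1091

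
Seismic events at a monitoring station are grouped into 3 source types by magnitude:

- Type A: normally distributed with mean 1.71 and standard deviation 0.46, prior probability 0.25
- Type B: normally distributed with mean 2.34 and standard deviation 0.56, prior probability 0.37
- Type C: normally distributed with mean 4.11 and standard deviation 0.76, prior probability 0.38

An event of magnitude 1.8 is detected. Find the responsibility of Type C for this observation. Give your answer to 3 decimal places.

Posterior ∝ prior × likelihood, so P(k | x) ∝ π_k f_k(x); normalise over all components.
Evaluate each component's likelihood at the observed value:
  L_A = 0.850824
  L_B = 0.447516
  L_C = 0.00517611
Multiply by the mixture weights:
  π_A·L_A = 0.25 × 0.850824 = 0.212706
  π_B·L_B = 0.37 × 0.447516 = 0.165581
  π_C·L_C = 0.38 × 0.00517611 = 0.00196692
Evidence: 0.212706 + 0.165581 + 0.00196692 = 0.380254
So the posterior for Type C is 0.00196692 / 0.380254 ≈ 0.005.

0.005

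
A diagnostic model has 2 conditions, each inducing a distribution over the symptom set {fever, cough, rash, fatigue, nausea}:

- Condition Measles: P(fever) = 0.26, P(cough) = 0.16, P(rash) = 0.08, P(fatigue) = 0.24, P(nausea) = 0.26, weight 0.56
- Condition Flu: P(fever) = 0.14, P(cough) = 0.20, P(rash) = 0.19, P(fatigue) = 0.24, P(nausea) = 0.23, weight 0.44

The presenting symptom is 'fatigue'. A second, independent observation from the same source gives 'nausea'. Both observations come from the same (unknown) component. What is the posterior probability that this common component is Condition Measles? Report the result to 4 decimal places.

0.5900

P(component k | x) = π_k·f_k(x) / marginal(x), where marginal(x) = Σ_j π_j·f_j(x).
Since both observations come from the same component, the likelihood for component k is f_k(x₁)·f_k(x₂).
  f_Measles = [P(fatigue | comp) = 0.24] × [0.26] = 0.0624
  f_Flu = [P(fatigue | comp) = 0.24] × [0.23] = 0.0552
Weight by the priors:
  π_Measles·f_Measles = 0.56 × 0.0624 = 0.034944
  π_Flu·f_Flu = 0.44 × 0.0552 = 0.024288
Marginal: 0.034944 + 0.024288 = 0.059232
Responsibility of Condition Measles: 0.034944 / 0.059232 ≈ 0.5900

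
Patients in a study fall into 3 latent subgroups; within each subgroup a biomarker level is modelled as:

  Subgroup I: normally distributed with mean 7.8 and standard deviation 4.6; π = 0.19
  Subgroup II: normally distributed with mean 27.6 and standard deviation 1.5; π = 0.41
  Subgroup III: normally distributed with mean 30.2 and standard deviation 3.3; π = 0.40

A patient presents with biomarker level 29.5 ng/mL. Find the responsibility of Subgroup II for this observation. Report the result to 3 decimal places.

0.508

P(component k | x) = π_k·f_k(x) / marginal(x), where marginal(x) = Σ_j π_j·f_j(x).
Normal densities:
  f_I = (1/(4.6·√(2π)))·exp(−(29.5−7.8)²/(2·4.6²)) = 0.086727·exp(-11.12689) = 1.27587e-06
  f_II = (1/(1.5·√(2π)))·exp(−(29.5−27.6)²/(2·1.5²)) = 0.265962·exp(-0.80222) = 0.119239
  f_III = (1/(3.3·√(2π)))·exp(−(29.5−30.2)²/(2·3.3²)) = 0.120892·exp(-0.02250) = 0.118202
Unnormalised posteriors:
  π_I·f_I = 0.19 × 1.27587e-06 = 2.42415e-07
  π_II·f_II = 0.41 × 0.119239 = 0.048888
  π_III·f_III = 0.40 × 0.118202 = 0.0472809
Evidence: 2.42415e-07 + 0.048888 + 0.0472809 = 0.0961691
P(Subgroup II | the observation) = 0.048888 / 0.0961691 ≈ 0.508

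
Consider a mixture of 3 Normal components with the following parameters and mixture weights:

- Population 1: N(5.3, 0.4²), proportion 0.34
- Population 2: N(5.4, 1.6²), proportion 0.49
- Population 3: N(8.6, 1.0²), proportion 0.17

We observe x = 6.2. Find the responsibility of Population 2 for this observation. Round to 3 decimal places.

0.778

The responsibility of component k is P(Z=k) f_k(x) divided by Σ_j P(Z=j) f_j(x).
Component likelihoods at x = 6.2:
  L_1 = (1/(0.4·√(2π)))·exp(−(6.2−5.3)²/(2·0.4²)) = 0.997356·exp(-2.53125) = 0.0793491
  L_2 = (1/(1.6·√(2π)))·exp(−(6.2−5.4)²/(2·1.6²)) = 0.249339·exp(-0.12500) = 0.220041
  L_3 = (1/(1.0·√(2π)))·exp(−(6.2−8.6)²/(2·1.0²)) = 0.398942·exp(-2.88000) = 0.0223945
Unnormalised posteriors:
  P(Z=1)·L_1 = 0.34 × 0.0793491 = 0.0269787
  P(Z=2)·L_2 = 0.49 × 0.220041 = 0.10782
  P(Z=3)·L_3 = 0.17 × 0.0223945 = 0.00380707
Evidence: 0.0269787 + 0.10782 + 0.00380707 = 0.138606
P(Population 2 | 6.2) = 0.10782 / 0.138606 ≈ 0.778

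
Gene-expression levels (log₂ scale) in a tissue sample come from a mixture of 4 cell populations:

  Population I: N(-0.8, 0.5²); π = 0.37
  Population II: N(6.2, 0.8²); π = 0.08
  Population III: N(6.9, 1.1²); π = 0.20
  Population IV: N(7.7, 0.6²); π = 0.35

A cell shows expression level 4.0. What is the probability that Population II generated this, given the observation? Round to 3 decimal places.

0.288

By Bayes' theorem, P(k | x) = π_k f_k(x) / Σ_j π_j f_j(x).
Evaluate each component's likelihood at the observed value:
  p_I = (1/(0.5·√(2π)))·exp(−(4.0−-0.8)²/(2·0.5²)) = 0.797885·exp(-46.08000) = 7.75622e-21
  p_II = (1/(0.8·√(2π)))·exp(−(4.0−6.2)²/(2·0.8²)) = 0.498678·exp(-3.78125) = 0.011367
  p_III = (1/(1.1·√(2π)))·exp(−(4.0−6.9)²/(2·1.1²)) = 0.362675·exp(-3.47521) = 0.0112268
  p_IV = (1/(0.6·√(2π)))·exp(−(4.0−7.7)²/(2·0.6²)) = 0.664904·exp(-19.01389) = 3.67394e-09
Weight by the priors:
  π_I·p_I = 0.37 × 7.75622e-21 = 2.8698e-21
  π_II·p_II = 0.08 × 0.011367 = 0.000909356
  π_III·p_III = 0.20 × 0.0112268 = 0.00224535
  π_IV·p_IV = 0.35 × 3.67394e-09 = 1.28588e-09
Evidence: 2.8698e-21 + 0.000909356 + 0.00224535 + 1.28588e-09 = 0.00315471
So the posterior for Population II is 0.000909356 / 0.00315471 ≈ 0.288.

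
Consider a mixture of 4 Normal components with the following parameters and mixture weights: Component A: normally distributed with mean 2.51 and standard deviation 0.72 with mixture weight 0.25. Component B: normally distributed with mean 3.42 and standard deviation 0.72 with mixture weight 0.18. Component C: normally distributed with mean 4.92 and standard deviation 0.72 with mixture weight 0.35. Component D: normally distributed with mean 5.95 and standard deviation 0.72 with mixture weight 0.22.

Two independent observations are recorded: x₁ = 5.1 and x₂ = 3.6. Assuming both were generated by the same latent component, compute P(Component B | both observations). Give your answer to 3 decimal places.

0.152

The responsibility of component k is w_k f_k(x) divided by Σ_j w_j f_j(x).
Since both observations come from the same component, the likelihood for component k is f_k(x₁)·f_k(x₂).
  L_A = [(1/(0.72·√(2π)))·exp(−(5.1−2.51)²/(2·0.72²)) = 0.554087·exp(-6.47000) = 0.000858402] × [0.17616] = 0.000151216
  L_B = [(1/(0.72·√(2π)))·exp(−(5.1−3.42)²/(2·0.72²)) = 0.554087·exp(-2.72222) = 0.0364193] × [0.537039] = 0.0195586
  L_C = [(1/(0.72·√(2π)))·exp(−(5.1−4.92)²/(2·0.72²)) = 0.554087·exp(-0.03125) = 0.537039] × [0.10321] = 0.0554278
  L_D = [(1/(0.72·√(2π)))·exp(−(5.1−5.95)²/(2·0.72²)) = 0.554087·exp(-0.69686) = 0.276018] × [0.00269348] = 0.000743449
Prior × likelihood for each component:
  w_A·L_A = 0.25 × 0.000151216 = 3.7804e-05
  w_B·L_B = 0.18 × 0.0195586 = 0.00352054
  w_C·L_C = 0.35 × 0.0554278 = 0.0193997
  w_D·L_D = 0.22 × 0.000743449 = 0.000163559
Marginal: 3.7804e-05 + 0.00352054 + 0.0193997 + 0.000163559 = 0.0231216
So the posterior for Component B is 0.00352054 / 0.0231216 ≈ 0.152.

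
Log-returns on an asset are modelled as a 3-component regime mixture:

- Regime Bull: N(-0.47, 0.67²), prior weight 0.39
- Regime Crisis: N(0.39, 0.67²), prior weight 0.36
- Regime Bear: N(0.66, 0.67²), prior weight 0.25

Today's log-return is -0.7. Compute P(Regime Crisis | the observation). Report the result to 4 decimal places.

0.1935

Posterior ∝ prior × likelihood, so P(k | x) ∝ π_k f_k(x); normalise over all components.
Evaluate each component's likelihood at the observed value:
  p_Bull = 0.561366
  p_Crisis = 0.158531
  p_Bear = 0.0758796
Multiply by the mixture weights:
  π_Bull·p_Bull = 0.39 × 0.561366 = 0.218933
  π_Crisis·p_Crisis = 0.36 × 0.158531 = 0.0570711
  π_Bear·p_Bear = 0.25 × 0.0758796 = 0.0189699
Denominator: 0.218933 + 0.0570711 + 0.0189699 = 0.294974
Responsibility of Regime Crisis: 0.0570711 / 0.294974 ≈ 0.1935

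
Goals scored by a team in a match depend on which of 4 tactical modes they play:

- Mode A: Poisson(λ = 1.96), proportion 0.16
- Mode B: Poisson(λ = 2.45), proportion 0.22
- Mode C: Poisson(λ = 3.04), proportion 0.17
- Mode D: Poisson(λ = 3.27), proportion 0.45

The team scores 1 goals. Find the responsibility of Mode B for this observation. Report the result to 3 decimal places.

The responsibility of component k is π_k f_k(x) divided by Σ_j π_j f_j(x).
Evaluate each component's likelihood at the observed value:
  f_A = e^(−1.96)·1.96^1/1! = 0.276083
  f_B = e^(−2.45)·2.45^1/1! = 0.211419
  f_C = e^(−3.04)·3.04^1/1! = 0.145418
  f_D = e^(−3.27)·3.27^1/1! = 0.124281
Weight by the priors:
  π_A·f_A = 0.16 × 0.276083 = 0.0441732
  π_B·f_B = 0.22 × 0.211419 = 0.0465122
  π_C·f_C = 0.17 × 0.145418 = 0.0247211
  π_D·f_D = 0.45 × 0.124281 = 0.0559265
Evidence: 0.0441732 + 0.0465122 + 0.0247211 + 0.0559265 = 0.171333
P(Mode B | 1 goals) ≈ 0.271

0.271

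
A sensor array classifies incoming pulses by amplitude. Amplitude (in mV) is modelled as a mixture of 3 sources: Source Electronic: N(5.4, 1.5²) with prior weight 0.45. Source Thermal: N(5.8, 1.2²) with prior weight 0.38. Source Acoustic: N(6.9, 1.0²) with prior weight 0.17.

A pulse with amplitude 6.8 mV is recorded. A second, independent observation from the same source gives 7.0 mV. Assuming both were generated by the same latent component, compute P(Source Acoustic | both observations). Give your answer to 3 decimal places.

0.475

By Bayes' theorem, P(k | x) = π_k f_k(x) / Σ_j π_j f_j(x).
Since both observations come from the same component, the likelihood for component k is f_k(x₁)·f_k(x₂).
  p_Electronic = [(1/(1.5·√(2π)))·exp(−(6.8−5.4)²/(2·1.5²)) = 0.265962·exp(-0.43556) = 0.172052] × [0.150575] = 0.0259067
  p_Thermal = [(1/(1.2·√(2π)))·exp(−(6.8−5.8)²/(2·1.2²)) = 0.332452·exp(-0.34722) = 0.234927] × [0.201642] = 0.0473711
  p_Acoustic = [(1/(1.0·√(2π)))·exp(−(6.8−6.9)²/(2·1.0²)) = 0.398942·exp(-0.00500) = 0.396953] × [0.396953] = 0.157571
Multiply by the mixture weights:
  π_Electronic·p_Electronic = 0.45 × 0.0259067 = 0.011658
  π_Thermal·p_Thermal = 0.38 × 0.0473711 = 0.018001
  π_Acoustic·p_Acoustic = 0.17 × 0.157571 = 0.0267871
Evidence: 0.011658 + 0.018001 + 0.0267871 = 0.0564462
P(Source Acoustic | x₁,x₂) = 0.0267871 / 0.0564462 ≈ 0.475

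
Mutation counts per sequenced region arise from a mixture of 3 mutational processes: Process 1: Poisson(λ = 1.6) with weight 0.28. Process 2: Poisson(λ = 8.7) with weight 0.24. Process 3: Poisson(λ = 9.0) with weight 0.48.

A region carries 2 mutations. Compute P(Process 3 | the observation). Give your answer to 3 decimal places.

0.031

The responsibility of component k is P(Z=k) f_k(x) divided by Σ_j P(Z=j) f_j(x).
Poisson probabilities:
  L_1 = 0.258428
  L_2 = 0.00630444
  L_3 = 0.0049981
Prior × likelihood for each component:
  P(Z=1)·L_1 = 0.28 × 0.258428 = 0.0723597
  P(Z=2)·L_2 = 0.24 × 0.00630444 = 0.00151307
  P(Z=3)·L_3 = 0.48 × 0.0049981 = 0.00239909
Sum: 0.0723597 + 0.00151307 + 0.00239909 = 0.0762719
P(Process 3 | the observation) = 0.00239909 / 0.0762719 ≈ 0.031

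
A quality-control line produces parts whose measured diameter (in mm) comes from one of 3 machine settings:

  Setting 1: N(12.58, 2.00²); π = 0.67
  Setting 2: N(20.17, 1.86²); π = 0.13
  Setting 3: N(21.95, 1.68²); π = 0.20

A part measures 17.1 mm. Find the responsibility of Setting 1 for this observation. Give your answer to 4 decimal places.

0.5689

By Bayes' theorem, P(k | x) = w_k f_k(x) / Σ_j w_j f_j(x).
Normal densities:
  p_1 = (1/(2.00·√(2π)))·exp(−(17.1−12.58)²/(2·2.00²)) = 0.199471·exp(-2.55380) = 0.015516
  p_2 = (1/(1.86·√(2π)))·exp(−(17.1−20.17)²/(2·1.86²)) = 0.214485·exp(-1.36214) = 0.0549324
  p_3 = (1/(1.68·√(2π)))·exp(−(17.1−21.95)²/(2·1.68²)) = 0.237466·exp(-4.16711) = 0.00368
Unnormalised posteriors:
  w_1·p_1 = 0.67 × 0.015516 = 0.0103957
  w_2·p_2 = 0.13 × 0.0549324 = 0.00714121
  w_3·p_3 = 0.20 × 0.00368 = 0.000736
Normaliser: 0.0103957 + 0.00714121 + 0.000736 = 0.0182729
P(Setting 1 | 17.1 mm) ≈ 0.5689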